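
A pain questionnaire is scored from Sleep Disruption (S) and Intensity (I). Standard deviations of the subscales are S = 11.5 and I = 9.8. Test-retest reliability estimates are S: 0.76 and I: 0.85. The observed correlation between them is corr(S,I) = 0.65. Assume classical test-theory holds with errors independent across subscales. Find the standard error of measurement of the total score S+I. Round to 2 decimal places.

Var(total) = 228.29 + 146.51 = 374.8.
True-score variance = 182.144 + 146.51 = 328.654, so reliability = 0.8769.
Error variance = 374.8 − 328.654 = 46.146; SEM = √46.146 = 6.79.

6.79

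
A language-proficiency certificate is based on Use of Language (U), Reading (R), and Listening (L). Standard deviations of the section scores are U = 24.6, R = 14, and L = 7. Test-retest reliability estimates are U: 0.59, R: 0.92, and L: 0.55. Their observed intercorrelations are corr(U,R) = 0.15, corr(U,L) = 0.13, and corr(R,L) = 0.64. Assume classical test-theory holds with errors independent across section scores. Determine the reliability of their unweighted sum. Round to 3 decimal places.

0.746

Var(U+R+L) = 24.6² + 14² + 7² + 2·[24.6·14·0.15 + 24.6·7·0.13 + 14·7·0.64] = 850.16 + 273.532 = 1123.69.
Because errors are independent across components, Cov(Tᵢ,Tⱼ) = Cov(Xᵢ,Xⱼ); the off-diagonal part of the true-score variance is the same as above.
True-score variance = [24.6²·0.59 + 14²·0.92 + 7²·0.55] + 273.532 = 564.314 + 273.532 = 837.846.
Reliability = 837.846 / 1123.69 = 0.746.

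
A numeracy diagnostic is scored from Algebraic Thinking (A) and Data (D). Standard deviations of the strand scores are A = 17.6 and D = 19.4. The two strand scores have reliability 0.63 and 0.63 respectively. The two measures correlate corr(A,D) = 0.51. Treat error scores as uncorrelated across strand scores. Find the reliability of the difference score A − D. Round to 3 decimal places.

Var(A−D) = 17.6² + 19.4² − 2·17.6·19.4·0.51 = 686.12 − 348.269 = 337.851.
With uncorrelated errors the cross-covariances are all true-score covariance, so they carry over unchanged; only the diagonal terms shrink to ρᵢσᵢ².
True-score variance = [17.6²·0.63 + 19.4²·0.63] − 348.269 = 432.256 − 348.269 = 83.9868.
Reliability = 83.9868 / 337.851 = 0.249.

0.249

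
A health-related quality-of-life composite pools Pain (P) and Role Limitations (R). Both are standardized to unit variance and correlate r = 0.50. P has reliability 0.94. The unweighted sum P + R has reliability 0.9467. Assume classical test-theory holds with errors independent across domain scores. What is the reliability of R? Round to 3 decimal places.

Var(P+R) = 2 + 2·0.50 = 3.000.
True-score variance = ρ_P + ρ_R + 2·0.50, so 0.9467 = (0.94 + ρ_R + 1.00) / 3.000.
ρ_R = 0.9467·3.000 − 0.94 − 1.00 = 0.900.

0.900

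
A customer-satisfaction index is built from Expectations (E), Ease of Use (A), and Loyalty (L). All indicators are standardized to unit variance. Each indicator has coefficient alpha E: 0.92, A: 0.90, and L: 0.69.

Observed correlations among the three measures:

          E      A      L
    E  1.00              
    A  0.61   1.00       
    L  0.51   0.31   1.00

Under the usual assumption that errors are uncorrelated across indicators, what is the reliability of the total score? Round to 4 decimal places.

Var(E+A+L) = 3 + 2·[0.61 + 0.51 + 0.31] = 3 + 2.86 = 5.86.
Under uncorrelated errors the observed covariances equal the true-score covariances, so only the own-variance terms attenuate.
True-score variance = [0.92 + 0.90 + 0.69] + 2.86 = 2.51 + 2.86 = 5.37.
Reliability = 5.37 / 5.86 = 0.9164.

0.9164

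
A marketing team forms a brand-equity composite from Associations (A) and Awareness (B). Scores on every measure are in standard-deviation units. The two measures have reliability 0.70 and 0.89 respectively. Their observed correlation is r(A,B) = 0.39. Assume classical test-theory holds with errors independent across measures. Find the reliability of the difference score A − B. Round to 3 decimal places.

0.664

Var(A−B) = 1 + 1 − 2·0.39 = 2 − 0.78 = 1.22.
Because errors are independent across components, Cov(Tᵢ,Tⱼ) = Cov(Xᵢ,Xⱼ); the off-diagonal part of the true-score variance is the same as above.
True-score variance = [0.70 + 0.89] − 0.78 = 1.59 − 0.78 = 0.81.
Reliability = 0.81 / 1.22 = 0.664.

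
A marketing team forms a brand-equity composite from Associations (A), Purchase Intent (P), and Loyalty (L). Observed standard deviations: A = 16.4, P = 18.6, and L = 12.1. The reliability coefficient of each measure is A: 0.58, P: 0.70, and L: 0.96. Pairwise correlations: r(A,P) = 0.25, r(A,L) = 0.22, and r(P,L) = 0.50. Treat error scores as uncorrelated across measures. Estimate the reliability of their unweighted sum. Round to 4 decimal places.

Var(A+P+L) = 16.4² + 18.6² + 12.1² + 2·[16.4·18.6·0.25 + 16.4·12.1·0.22 + 18.6·12.1·0.50] = 761.33 + 464.894 = 1226.22.
Because errors are independent across components, Cov(Tᵢ,Tⱼ) = Cov(Xᵢ,Xⱼ); the off-diagonal part of the true-score variance is the same as above.
True-score variance = [16.4²·0.58 + 18.6²·0.70 + 12.1²·0.96] + 464.894 = 538.722 + 464.894 = 1003.62.
Reliability = 1003.62 / 1226.22 = 0.8185.

0.8185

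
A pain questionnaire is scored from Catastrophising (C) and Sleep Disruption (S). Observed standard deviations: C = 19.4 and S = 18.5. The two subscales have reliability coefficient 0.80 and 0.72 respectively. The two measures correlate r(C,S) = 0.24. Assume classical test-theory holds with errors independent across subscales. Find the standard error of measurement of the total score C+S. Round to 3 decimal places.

Var(total) = 718.61 + 172.272 = 890.882.
True-score variance = 547.508 + 172.272 = 719.78, so reliability = 0.8079.
Error variance = 890.882 − 719.78 = 171.102; SEM = √171.102 = 13.081.

13.081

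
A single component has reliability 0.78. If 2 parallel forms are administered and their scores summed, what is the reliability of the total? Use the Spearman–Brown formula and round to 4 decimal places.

0.8764

ρ_k = kρ / (1 + (k−1)ρ) = 2·0.78 / (1 + 1·0.78) = 1.560 / 1.780 = 0.8764.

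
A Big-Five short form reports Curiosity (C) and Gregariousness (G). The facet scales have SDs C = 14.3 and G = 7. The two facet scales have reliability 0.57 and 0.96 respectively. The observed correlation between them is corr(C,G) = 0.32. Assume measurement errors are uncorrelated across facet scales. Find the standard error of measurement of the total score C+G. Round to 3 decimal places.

Var(total) = 253.49 + 64.064 = 317.554.
True-score variance = 163.599 + 64.064 = 227.663, so reliability = 0.7169.
Error variance = 317.554 − 227.663 = 89.8907; SEM = √89.8907 = 9.481.

9.481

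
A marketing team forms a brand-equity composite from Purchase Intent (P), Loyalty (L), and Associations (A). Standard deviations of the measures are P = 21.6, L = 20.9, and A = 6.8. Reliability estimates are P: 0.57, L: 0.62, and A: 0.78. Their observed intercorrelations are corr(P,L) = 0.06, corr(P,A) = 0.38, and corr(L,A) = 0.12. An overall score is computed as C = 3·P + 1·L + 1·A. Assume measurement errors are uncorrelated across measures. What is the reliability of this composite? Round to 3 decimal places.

Var(C) = 3²·21.6² + 20.9² + 6.8² + 2·[3·21.6·20.9·0.06 + 3·21.6·6.8·0.38 + 20.9·6.8·0.12] = 4682.09 + 531.514 = 5213.6.
Because errors are independent across components, Cov(Tᵢ,Tⱼ) = Cov(Xᵢ,Xⱼ); the off-diagonal part of the true-score variance is the same as above.
True-score variance = [3²·21.6²·0.57 + 20.9²·0.62 + 6.8²·0.78] + 531.514 = 2700.34 + 531.514 = 3231.86.
Reliability = 3231.86 / 5213.6 = 0.620.

0.620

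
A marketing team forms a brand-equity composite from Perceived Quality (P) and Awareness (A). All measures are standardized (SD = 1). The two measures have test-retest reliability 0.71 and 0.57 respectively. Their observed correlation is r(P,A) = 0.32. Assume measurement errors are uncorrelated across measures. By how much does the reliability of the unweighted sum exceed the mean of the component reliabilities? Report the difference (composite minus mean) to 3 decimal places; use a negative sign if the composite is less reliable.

0.087

Var(sum) = 2 + 0.64 = 2.64; true-score variance = 1.28 + 0.64 = 1.92; composite reliability = 0.7273.
Mean component reliability = 0.6400.
Difference = 0.7273 − 0.6400 = 0.087.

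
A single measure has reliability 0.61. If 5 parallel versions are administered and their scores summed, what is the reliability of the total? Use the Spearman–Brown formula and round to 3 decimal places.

0.887

ρ_k = kρ / (1 + (k−1)ρ) = 5·0.61 / (1 + 4·0.61) = 3.050 / 3.440 = 0.887.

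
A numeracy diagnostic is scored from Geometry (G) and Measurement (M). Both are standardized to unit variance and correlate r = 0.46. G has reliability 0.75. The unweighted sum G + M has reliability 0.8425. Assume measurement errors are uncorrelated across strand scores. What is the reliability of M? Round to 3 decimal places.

Var(G+M) = 2 + 2·0.46 = 2.920.
True-score variance = ρ_G + ρ_M + 2·0.46, so 0.8425 = (0.75 + ρ_M + 0.92) / 2.920.
ρ_M = 0.8425·2.920 − 0.75 − 0.92 = 0.790.

0.790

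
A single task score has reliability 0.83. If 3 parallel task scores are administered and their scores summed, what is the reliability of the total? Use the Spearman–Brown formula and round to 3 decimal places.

ρ_k = kρ / (1 + (k−1)ρ) = 3·0.83 / (1 + 2·0.83) = 2.490 / 2.660 = 0.936.

0.936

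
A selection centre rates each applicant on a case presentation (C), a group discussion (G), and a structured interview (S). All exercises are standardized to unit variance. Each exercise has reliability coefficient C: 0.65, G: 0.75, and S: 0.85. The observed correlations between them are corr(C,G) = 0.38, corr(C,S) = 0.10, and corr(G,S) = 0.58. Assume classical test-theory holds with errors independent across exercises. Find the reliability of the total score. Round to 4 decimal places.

Var(C+G+S) = 3 + 2·[0.38 + 0.10 + 0.58] = 3 + 2.12 = 5.12.
With uncorrelated errors the cross-covariances are all true-score covariance, so they carry over unchanged; only the diagonal terms shrink to ρᵢσᵢ².
True-score variance = [0.65 + 0.75 + 0.85] + 2.12 = 2.25 + 2.12 = 4.37.
Reliability = 4.37 / 5.12 = 0.8535.

0.8535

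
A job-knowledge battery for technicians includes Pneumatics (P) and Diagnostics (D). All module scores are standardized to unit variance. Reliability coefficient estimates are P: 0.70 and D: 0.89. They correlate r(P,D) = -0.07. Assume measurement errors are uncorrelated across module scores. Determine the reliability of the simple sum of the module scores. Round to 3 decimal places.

Var(P+D) = 2 + 2·[(-0.07)] = 2 − 0.14 = 1.86.
With uncorrelated errors the cross-covariances are all true-score covariance, so they carry over unchanged; only the diagonal terms shrink to ρᵢσᵢ².
True-score variance = [0.70 + 0.89] − 0.14 = 1.59 − 0.14 = 1.45.
Reliability = 1.45 / 1.86 = 0.780.

0.780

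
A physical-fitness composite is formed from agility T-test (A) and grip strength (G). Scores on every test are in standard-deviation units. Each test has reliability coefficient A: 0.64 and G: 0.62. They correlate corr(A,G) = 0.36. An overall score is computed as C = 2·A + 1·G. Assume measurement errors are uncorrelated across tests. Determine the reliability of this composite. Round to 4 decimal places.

Var(C) = 2² + 1 + 2·[2·0.36] = 5 + 1.44 = 6.44.
With uncorrelated errors the cross-covariances are all true-score covariance, so they carry over unchanged; only the diagonal terms shrink to ρᵢσᵢ².
True-score variance = [2²·0.64 + 0.62] + 1.44 = 3.18 + 1.44 = 4.62.
Reliability = 4.62 / 6.44 = 0.7174.

0.7174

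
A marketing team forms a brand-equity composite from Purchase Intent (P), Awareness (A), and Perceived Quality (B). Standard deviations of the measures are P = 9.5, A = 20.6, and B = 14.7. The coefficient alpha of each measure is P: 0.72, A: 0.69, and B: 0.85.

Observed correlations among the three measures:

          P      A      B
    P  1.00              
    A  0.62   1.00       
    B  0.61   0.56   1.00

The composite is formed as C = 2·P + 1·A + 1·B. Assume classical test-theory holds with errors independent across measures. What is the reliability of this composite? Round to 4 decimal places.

Var(C) = 2²·9.5² + 20.6² + 14.7² + 2·[2·9.5·20.6·0.62 + 2·9.5·14.7·0.61 + 20.6·14.7·0.56] = 1001.45 + 1165.24 = 2166.69.
Because errors are independent across components, Cov(Tᵢ,Tⱼ) = Cov(Xᵢ,Xⱼ); the off-diagonal part of the true-score variance is the same as above.
True-score variance = [2²·9.5²·0.72 + 20.6²·0.69 + 14.7²·0.85] + 1165.24 = 736.405 + 1165.24 = 1901.65.
Reliability = 1901.65 / 2166.69 = 0.8777.

0.8777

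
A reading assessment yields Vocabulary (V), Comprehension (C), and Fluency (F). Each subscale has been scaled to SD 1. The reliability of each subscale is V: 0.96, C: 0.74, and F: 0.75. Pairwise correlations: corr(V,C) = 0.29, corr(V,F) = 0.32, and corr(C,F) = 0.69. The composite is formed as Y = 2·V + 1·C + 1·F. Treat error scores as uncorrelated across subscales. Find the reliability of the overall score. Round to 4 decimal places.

Var(Y) = 2² + 1 + 1 + 2·[2·0.29 + 2·0.32 + 0.69] = 6 + 3.82 = 9.82.
Because errors are independent across components, Cov(Tᵢ,Tⱼ) = Cov(Xᵢ,Xⱼ); the off-diagonal part of the true-score variance is the same as above.
True-score variance = [2²·0.96 + 0.74 + 0.75] + 3.82 = 5.33 + 3.82 = 9.15.
Reliability = 9.15 / 9.82 = 0.9318.

0.9318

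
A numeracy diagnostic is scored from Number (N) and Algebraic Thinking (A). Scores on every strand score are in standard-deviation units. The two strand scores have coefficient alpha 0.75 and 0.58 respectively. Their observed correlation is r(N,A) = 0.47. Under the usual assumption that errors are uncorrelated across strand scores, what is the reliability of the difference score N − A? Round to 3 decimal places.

Var(N−A) = 1 + 1 − 2·0.47 = 2 − 0.94 = 1.06.
Because errors are independent across components, Cov(Tᵢ,Tⱼ) = Cov(Xᵢ,Xⱼ); the off-diagonal part of the true-score variance is the same as above.
True-score variance = [0.75 + 0.58] − 0.94 = 1.33 − 0.94 = 0.39.
Reliability = 0.39 / 1.06 = 0.368.

0.368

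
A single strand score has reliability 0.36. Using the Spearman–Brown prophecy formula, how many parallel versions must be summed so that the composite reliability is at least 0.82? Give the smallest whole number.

9

k ≥ ρ*(1−ρ₁)/(ρ₁(1−ρ*)) = 0.82·0.64 / (0.36·0.18) = 8.099.
Smallest integer k = 9.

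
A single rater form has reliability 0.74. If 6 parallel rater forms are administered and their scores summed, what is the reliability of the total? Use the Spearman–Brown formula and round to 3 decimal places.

0.945

ρ_k = kρ / (1 + (k−1)ρ) = 6·0.74 / (1 + 5·0.74) = 4.440 / 4.700 = 0.945.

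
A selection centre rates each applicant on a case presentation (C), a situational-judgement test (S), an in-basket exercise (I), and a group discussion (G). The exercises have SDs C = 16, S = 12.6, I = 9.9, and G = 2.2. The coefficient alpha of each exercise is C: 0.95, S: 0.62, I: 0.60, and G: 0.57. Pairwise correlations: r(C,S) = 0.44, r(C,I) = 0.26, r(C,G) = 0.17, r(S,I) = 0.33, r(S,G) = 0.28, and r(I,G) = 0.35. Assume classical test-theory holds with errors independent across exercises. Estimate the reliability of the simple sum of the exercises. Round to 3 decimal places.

0.873

Var(C+S+I+G) = 16² + 12.6² + 9.9² + 2.2² + 2·[16·12.6·0.44 + 16·9.9·0.26 + 16·2.2·0.17 + 12.6·9.9·0.33 + 12.6·2.2·0.28 + 9.9·2.2·0.35] = 517.61 + 384.842 = 902.452.
With uncorrelated errors the cross-covariances are all true-score covariance, so they carry over unchanged; only the diagonal terms shrink to ρᵢσᵢ².
True-score variance = [16²·0.95 + 12.6²·0.62 + 9.9²·0.60 + 2.2²·0.57] + 384.842 = 403.196 + 384.842 = 788.038.
Reliability = 788.038 / 902.452 = 0.873.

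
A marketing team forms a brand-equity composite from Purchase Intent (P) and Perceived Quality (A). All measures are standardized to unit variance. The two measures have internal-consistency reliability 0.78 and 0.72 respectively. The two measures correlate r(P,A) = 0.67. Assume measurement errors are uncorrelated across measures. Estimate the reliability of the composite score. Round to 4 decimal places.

0.8503

Var(P+A) = 2 + 2·[0.67] = 2 + 1.34 = 3.34.
Under uncorrelated errors the observed covariances equal the true-score covariances, so only the own-variance terms attenuate.
True-score variance = [0.78 + 0.72] + 1.34 = 1.5 + 1.34 = 2.84.
Reliability = 2.84 / 3.34 = 0.8503.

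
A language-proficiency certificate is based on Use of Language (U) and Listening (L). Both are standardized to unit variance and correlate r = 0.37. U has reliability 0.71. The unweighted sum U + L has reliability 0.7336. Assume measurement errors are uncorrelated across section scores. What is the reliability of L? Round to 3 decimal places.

Var(U+L) = 2 + 2·0.37 = 2.740.
True-score variance = ρ_U + ρ_L + 2·0.37, so 0.7336 = (0.71 + ρ_L + 0.74) / 2.740.
ρ_L = 0.7336·2.740 − 0.71 − 0.74 = 0.560.

0.560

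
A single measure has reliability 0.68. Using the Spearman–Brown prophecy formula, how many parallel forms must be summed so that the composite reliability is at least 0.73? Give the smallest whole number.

k ≥ ρ*(1−ρ₁)/(ρ₁(1−ρ*)) = 0.73·0.32 / (0.68·0.27) = 1.272.
Smallest integer k = 2.

2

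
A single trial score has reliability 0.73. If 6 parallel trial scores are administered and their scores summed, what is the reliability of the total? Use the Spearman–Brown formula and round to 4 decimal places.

ρ_k = kρ / (1 + (k−1)ρ) = 6·0.73 / (1 + 5·0.73) = 4.380 / 4.650 = 0.9419.

0.9419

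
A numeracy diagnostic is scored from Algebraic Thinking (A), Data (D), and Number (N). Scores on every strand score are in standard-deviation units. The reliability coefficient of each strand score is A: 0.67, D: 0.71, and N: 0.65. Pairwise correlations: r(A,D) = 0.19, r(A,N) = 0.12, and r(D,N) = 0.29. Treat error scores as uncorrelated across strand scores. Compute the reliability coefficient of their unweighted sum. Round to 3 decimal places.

0.769

Var(A+D+N) = 3 + 2·[0.19 + 0.12 + 0.29] = 3 + 1.2 = 4.2.
Under uncorrelated errors the observed covariances equal the true-score covariances, so only the own-variance terms attenuate.
True-score variance = [0.67 + 0.71 + 0.65] + 1.2 = 2.03 + 1.2 = 3.23.
Reliability = 3.23 / 4.2 = 0.769.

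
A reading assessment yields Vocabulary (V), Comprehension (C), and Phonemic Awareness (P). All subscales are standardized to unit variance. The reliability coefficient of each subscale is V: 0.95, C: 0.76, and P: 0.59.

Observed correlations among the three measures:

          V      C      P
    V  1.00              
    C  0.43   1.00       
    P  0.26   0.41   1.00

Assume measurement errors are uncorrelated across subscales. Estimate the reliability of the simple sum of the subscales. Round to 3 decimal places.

0.865

Var(V+C+P) = 3 + 2·[0.43 + 0.26 + 0.41] = 3 + 2.2 = 5.2.
Under uncorrelated errors the observed covariances equal the true-score covariances, so only the own-variance terms attenuate.
True-score variance = [0.95 + 0.76 + 0.59] + 2.2 = 2.3 + 2.2 = 4.5.
Reliability = 4.5 / 5.2 = 0.865.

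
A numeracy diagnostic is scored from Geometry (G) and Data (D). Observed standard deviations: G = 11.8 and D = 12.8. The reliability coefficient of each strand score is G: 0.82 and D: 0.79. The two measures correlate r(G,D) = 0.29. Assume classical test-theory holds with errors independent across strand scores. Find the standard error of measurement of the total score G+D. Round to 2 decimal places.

Var(total) = 303.08 + 87.6032 = 390.683.
True-score variance = 243.61 + 87.6032 = 331.214, so reliability = 0.8478.
Error variance = 390.683 − 331.214 = 59.4696; SEM = √59.4696 = 7.71.

7.71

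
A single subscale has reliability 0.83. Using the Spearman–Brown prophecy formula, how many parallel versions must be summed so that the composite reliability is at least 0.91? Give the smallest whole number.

3

k ≥ ρ*(1−ρ₁)/(ρ₁(1−ρ*)) = 0.91·0.17 / (0.83·0.09) = 2.071.
Smallest integer k = 3.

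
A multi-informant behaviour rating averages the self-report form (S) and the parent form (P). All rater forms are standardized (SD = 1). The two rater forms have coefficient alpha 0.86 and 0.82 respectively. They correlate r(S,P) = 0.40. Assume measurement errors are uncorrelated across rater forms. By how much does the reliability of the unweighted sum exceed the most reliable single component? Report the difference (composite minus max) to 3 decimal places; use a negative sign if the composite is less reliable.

0.026

Var(sum) = 2 + 0.8 = 2.8; true-score variance = 1.68 + 0.8 = 2.48; composite reliability = 0.8857.
Max component reliability = 0.8600.
Difference = 0.8857 − 0.8600 = 0.026.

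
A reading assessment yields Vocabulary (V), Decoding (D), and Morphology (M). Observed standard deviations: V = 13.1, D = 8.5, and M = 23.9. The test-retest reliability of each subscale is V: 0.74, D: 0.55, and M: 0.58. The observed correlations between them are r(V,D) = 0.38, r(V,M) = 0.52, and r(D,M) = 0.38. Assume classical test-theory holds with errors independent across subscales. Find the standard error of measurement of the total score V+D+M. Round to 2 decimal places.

17.81

Var(total) = 815.07 + 564.634 = 1379.7.
True-score variance = 498.031 + 564.634 = 1062.66, so reliability = 0.7702.
Error variance = 1379.7 − 1062.66 = 317.039; SEM = √317.039 = 17.81.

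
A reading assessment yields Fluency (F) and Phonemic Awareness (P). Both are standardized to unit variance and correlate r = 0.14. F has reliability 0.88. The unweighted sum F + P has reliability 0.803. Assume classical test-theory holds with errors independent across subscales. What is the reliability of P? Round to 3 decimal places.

0.671

Var(F+P) = 2 + 2·0.14 = 2.280.
True-score variance = ρ_F + ρ_P + 2·0.14, so 0.803 = (0.88 + ρ_P + 0.28) / 2.280.
ρ_P = 0.803·2.280 − 0.88 − 0.28 = 0.671.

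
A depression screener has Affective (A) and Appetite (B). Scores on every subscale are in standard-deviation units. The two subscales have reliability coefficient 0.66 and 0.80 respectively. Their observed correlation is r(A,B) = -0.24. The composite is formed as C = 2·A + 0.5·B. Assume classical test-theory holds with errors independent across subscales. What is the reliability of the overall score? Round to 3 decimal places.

0.626

Var(C) = 2² + 0.5² + 2·[(-0.24)] = 4.25 − 0.48 = 3.77.
With uncorrelated errors the cross-covariances are all true-score covariance, so they carry over unchanged; only the diagonal terms shrink to ρᵢσᵢ².
True-score variance = [2²·0.66 + 0.5²·0.80] − 0.48 = 2.84 − 0.48 = 2.36.
Reliability = 2.36 / 3.77 = 0.626.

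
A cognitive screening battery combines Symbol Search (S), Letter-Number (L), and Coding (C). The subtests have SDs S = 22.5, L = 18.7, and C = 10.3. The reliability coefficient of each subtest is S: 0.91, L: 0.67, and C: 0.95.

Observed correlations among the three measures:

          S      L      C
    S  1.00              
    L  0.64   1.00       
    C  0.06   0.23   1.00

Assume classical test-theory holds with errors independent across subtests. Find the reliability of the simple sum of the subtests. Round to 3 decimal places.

Var(S+L+C) = 22.5² + 18.7² + 10.3² + 2·[22.5·18.7·0.64 + 22.5·10.3·0.06 + 18.7·10.3·0.23] = 962.03 + 654.971 = 1617.
Under uncorrelated errors the observed covariances equal the true-score covariances, so only the own-variance terms attenuate.
True-score variance = [22.5²·0.91 + 18.7²·0.67 + 10.3²·0.95] + 654.971 = 795.765 + 654.971 = 1450.74.
Reliability = 1450.74 / 1617 = 0.897.

0.897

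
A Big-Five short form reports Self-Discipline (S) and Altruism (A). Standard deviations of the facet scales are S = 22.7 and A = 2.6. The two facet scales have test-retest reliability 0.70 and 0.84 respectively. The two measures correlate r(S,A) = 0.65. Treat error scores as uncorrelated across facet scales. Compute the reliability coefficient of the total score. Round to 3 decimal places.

0.740

Var(S+A) = 22.7² + 2.6² + 2·[22.7·2.6·0.65] = 522.05 + 76.726 = 598.776.
With uncorrelated errors the cross-covariances are all true-score covariance, so they carry over unchanged; only the diagonal terms shrink to ρᵢσᵢ².
True-score variance = [22.7²·0.70 + 2.6²·0.84] + 76.726 = 366.381 + 76.726 = 443.107.
Reliability = 443.107 / 598.776 = 0.740.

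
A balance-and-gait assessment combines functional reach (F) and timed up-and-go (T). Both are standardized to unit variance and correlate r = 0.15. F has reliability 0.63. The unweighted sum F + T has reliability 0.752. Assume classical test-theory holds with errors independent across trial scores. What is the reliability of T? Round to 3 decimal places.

0.800

Var(F+T) = 2 + 2·0.15 = 2.300.
True-score variance = ρ_F + ρ_T + 2·0.15, so 0.752 = (0.63 + ρ_T + 0.30) / 2.300.
ρ_T = 0.752·2.300 − 0.63 − 0.30 = 0.800.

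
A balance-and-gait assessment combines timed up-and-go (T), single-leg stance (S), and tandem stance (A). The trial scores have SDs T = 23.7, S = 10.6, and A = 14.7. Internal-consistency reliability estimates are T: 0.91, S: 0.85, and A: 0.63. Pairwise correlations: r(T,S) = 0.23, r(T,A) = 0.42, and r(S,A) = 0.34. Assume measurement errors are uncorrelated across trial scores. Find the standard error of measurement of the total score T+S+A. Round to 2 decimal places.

12.14

Var(total) = 890.14 + 514.166 = 1404.31.
True-score variance = 742.781 + 514.166 = 1256.95, so reliability = 0.8951.
Error variance = 1404.31 − 1256.95 = 147.359; SEM = √147.359 = 12.14.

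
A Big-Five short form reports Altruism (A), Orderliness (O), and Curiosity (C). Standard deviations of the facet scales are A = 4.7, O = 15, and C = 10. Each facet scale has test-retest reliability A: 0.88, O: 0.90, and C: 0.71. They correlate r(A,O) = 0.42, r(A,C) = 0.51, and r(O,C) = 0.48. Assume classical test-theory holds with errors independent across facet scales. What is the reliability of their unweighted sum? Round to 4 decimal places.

0.9095

Var(A+O+C) = 4.7² + 15² + 10² + 2·[4.7·15·0.42 + 4.7·10·0.51 + 15·10·0.48] = 347.09 + 251.16 = 598.25.
With uncorrelated errors the cross-covariances are all true-score covariance, so they carry over unchanged; only the diagonal terms shrink to ρᵢσᵢ².
True-score variance = [4.7²·0.88 + 15²·0.90 + 10²·0.71] + 251.16 = 292.939 + 251.16 = 544.099.
Reliability = 544.099 / 598.25 = 0.9095.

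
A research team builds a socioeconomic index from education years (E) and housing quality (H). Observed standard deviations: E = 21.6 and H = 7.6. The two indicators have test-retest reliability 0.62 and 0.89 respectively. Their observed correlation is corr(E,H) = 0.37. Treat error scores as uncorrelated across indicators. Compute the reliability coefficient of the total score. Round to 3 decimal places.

0.716

Var(E+H) = 21.6² + 7.6² + 2·[21.6·7.6·0.37] = 524.32 + 121.478 = 645.798.
Under uncorrelated errors the observed covariances equal the true-score covariances, so only the own-variance terms attenuate.
True-score variance = [21.6²·0.62 + 7.6²·0.89] + 121.478 = 340.674 + 121.478 = 462.152.
Reliability = 462.152 / 645.798 = 0.716.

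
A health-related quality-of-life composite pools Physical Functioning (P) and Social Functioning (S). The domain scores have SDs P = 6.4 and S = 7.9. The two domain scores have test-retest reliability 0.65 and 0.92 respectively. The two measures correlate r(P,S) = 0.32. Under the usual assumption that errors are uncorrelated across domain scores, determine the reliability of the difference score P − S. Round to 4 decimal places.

0.7278

Var(P−S) = 6.4² + 7.9² − 2·6.4·7.9·0.32 = 103.37 − 32.3584 = 71.0116.
Under uncorrelated errors the observed covariances equal the true-score covariances, so only the own-variance terms attenuate.
True-score variance = [6.4²·0.65 + 7.9²·0.92] − 32.3584 = 84.0412 − 32.3584 = 51.6828.
Reliability = 51.6828 / 71.0116 = 0.7278.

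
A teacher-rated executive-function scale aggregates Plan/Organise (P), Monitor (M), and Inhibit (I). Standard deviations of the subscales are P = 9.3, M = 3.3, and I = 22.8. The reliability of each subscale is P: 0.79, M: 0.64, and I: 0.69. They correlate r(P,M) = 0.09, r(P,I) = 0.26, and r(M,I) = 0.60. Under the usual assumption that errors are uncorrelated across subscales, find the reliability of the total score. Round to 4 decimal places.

Var(P+M+I) = 9.3² + 3.3² + 22.8² + 2·[9.3·3.3·0.09 + 9.3·22.8·0.26 + 3.3·22.8·0.60] = 617.22 + 206.073 = 823.293.
With uncorrelated errors the cross-covariances are all true-score covariance, so they carry over unchanged; only the diagonal terms shrink to ρᵢσᵢ².
True-score variance = [9.3²·0.79 + 3.3²·0.64 + 22.8²·0.69] + 206.073 = 433.986 + 206.073 = 640.059.
Reliability = 640.059 / 823.293 = 0.7774.

0.7774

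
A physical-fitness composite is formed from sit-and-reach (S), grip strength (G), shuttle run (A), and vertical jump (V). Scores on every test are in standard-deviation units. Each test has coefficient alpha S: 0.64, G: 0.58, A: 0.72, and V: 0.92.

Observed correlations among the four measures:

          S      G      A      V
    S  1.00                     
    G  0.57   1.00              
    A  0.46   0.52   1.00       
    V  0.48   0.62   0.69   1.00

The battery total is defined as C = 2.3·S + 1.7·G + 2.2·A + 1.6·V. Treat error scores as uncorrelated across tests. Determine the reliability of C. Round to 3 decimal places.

0.884

Var(C) = 2.3² + 1.7² + 2.2² + 1.6² + 2·[3.91·0.57 + 5.06·0.46 + 3.68·0.48 + 3.74·0.52 + 2.72·0.62 + 3.52·0.69] = 15.58 + 24.7654 = 40.3454.
Because errors are independent across components, Cov(Tᵢ,Tⱼ) = Cov(Xᵢ,Xⱼ); the off-diagonal part of the true-score variance is the same as above.
True-score variance = [2.3²·0.64 + 1.7²·0.58 + 2.2²·0.72 + 1.6²·0.92] + 24.7654 = 10.9018 + 24.7654 = 35.6672.
Reliability = 35.6672 / 40.3454 = 0.884.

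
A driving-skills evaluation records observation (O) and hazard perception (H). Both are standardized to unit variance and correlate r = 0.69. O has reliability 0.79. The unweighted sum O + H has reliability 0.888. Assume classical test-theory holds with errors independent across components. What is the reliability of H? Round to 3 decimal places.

0.831

Var(O+H) = 2 + 2·0.69 = 3.380.
True-score variance = ρ_O + ρ_H + 2·0.69, so 0.888 = (0.79 + ρ_H + 1.38) / 3.380.
ρ_H = 0.888·3.380 − 0.79 − 1.38 = 0.831.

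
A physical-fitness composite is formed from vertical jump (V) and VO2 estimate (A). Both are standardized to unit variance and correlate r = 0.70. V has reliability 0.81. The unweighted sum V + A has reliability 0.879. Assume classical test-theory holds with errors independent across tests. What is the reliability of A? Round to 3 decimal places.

0.779

Var(V+A) = 2 + 2·0.70 = 3.400.
True-score variance = ρ_V + ρ_A + 2·0.70, so 0.879 = (0.81 + ρ_A + 1.40) / 3.400.
ρ_A = 0.879·3.400 − 0.81 − 1.40 = 0.779.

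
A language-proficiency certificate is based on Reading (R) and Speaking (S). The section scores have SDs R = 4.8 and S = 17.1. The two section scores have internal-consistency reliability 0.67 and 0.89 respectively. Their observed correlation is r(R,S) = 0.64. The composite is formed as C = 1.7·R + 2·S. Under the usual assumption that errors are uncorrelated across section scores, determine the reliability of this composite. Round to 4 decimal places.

Var(C) = 1.7²·4.8² + 2²·17.1² + 2·[3.4·4.8·17.1·0.64] = 1236.23 + 357.212 = 1593.44.
With uncorrelated errors the cross-covariances are all true-score covariance, so they carry over unchanged; only the diagonal terms shrink to ρᵢσᵢ².
True-score variance = [1.7²·4.8²·0.67 + 2²·17.1²·0.89] + 357.212 = 1085.59 + 357.212 = 1442.8.
Reliability = 1442.8 / 1593.44 = 0.9055.

0.9055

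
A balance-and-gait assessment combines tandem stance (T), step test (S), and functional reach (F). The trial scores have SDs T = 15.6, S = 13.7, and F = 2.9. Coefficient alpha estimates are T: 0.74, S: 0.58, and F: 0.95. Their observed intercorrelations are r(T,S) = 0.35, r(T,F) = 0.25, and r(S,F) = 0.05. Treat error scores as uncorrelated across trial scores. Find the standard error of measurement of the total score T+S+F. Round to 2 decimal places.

Var(total) = 439.46 + 176.197 = 615.657.
True-score variance = 296.936 + 176.197 = 473.133, so reliability = 0.7685.
Error variance = 615.657 − 473.133 = 142.524; SEM = √142.524 = 11.94.

11.94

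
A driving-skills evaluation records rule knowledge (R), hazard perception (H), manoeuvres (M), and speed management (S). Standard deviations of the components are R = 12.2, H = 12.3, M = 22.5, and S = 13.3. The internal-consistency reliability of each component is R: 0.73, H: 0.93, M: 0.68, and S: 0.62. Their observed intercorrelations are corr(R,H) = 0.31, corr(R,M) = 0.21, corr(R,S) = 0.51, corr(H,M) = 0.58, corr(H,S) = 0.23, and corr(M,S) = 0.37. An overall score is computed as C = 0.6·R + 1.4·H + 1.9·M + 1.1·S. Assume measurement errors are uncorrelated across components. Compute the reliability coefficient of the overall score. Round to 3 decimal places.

0.831

Var(C) = 0.6²·12.2² + 1.4²·12.3² + 1.9²·22.5² + 1.1²·13.3² + 2·[0.84·12.2·12.3·0.31 + 1.14·12.2·22.5·0.21 + 0.66·12.2·13.3·0.51 + 2.66·12.3·22.5·0.58 + 1.54·12.3·13.3·0.23 + 2.09·22.5·13.3·0.37] = 2391.71 + 1751.46 = 4143.17.
Under uncorrelated errors the observed covariances equal the true-score covariances, so only the own-variance terms attenuate.
True-score variance = [0.6²·12.2²·0.73 + 1.4²·12.3²·0.93 + 1.9²·22.5²·0.68 + 1.1²·13.3²·0.62] + 1751.46 = 1690.33 + 1751.46 = 3441.79.
Reliability = 3441.79 / 4143.17 = 0.831.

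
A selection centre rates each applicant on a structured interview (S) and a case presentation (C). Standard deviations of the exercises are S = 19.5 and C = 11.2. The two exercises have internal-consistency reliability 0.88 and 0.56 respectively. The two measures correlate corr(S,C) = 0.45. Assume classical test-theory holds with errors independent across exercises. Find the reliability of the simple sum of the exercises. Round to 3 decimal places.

Var(S+C) = 19.5² + 11.2² + 2·[19.5·11.2·0.45] = 505.69 + 196.56 = 702.25.
Under uncorrelated errors the observed covariances equal the true-score covariances, so only the own-variance terms attenuate.
True-score variance = [19.5²·0.88 + 11.2²·0.56] + 196.56 = 404.866 + 196.56 = 601.426.
Reliability = 601.426 / 702.25 = 0.856.

0.856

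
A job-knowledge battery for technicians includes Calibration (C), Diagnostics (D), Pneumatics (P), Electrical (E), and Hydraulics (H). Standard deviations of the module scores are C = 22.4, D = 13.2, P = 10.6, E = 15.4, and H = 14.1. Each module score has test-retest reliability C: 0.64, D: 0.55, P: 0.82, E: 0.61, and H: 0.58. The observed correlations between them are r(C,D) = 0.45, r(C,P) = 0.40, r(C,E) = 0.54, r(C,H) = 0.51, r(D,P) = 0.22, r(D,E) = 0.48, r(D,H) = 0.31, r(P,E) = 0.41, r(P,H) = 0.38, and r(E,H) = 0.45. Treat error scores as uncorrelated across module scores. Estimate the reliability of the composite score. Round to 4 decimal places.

0.8573

Var(C+D+P+E+H) = 22.4² + 13.2² + 10.6² + 15.4² + 14.1² + 2·[22.4·13.2·0.45 + 22.4·10.6·0.40 + 22.4·15.4·0.54 + 22.4·14.1·0.51 + 13.2·10.6·0.22 + 13.2·15.4·0.48 + 13.2·14.1·0.31 + 10.6·15.4·0.41 + 10.6·14.1·0.38 + 15.4·14.1·0.45] = 1224.33 + 1965.76 = 3190.09.
With uncorrelated errors the cross-covariances are all true-score covariance, so they carry over unchanged; only the diagonal terms shrink to ρᵢσᵢ².
True-score variance = [22.4²·0.64 + 13.2²·0.55 + 10.6²·0.82 + 15.4²·0.61 + 14.1²·0.58] + 1965.76 = 769.071 + 1965.76 = 2734.83.
Reliability = 2734.83 / 3190.09 = 0.8573.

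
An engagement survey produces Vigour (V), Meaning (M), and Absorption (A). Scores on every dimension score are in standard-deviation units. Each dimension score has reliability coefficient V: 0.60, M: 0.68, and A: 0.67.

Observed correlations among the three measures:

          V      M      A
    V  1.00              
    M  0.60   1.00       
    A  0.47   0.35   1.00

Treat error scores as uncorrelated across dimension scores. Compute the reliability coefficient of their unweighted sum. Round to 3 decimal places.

0.820

Var(V+M+A) = 3 + 2·[0.60 + 0.47 + 0.35] = 3 + 2.84 = 5.84.
Because errors are independent across components, Cov(Tᵢ,Tⱼ) = Cov(Xᵢ,Xⱼ); the off-diagonal part of the true-score variance is the same as above.
True-score variance = [0.60 + 0.68 + 0.67] + 2.84 = 1.95 + 2.84 = 4.79.
Reliability = 4.79 / 5.84 = 0.820.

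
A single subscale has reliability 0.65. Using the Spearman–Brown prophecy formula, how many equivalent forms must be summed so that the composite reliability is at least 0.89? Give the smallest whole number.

k ≥ ρ*(1−ρ₁)/(ρ₁(1−ρ*)) = 0.89·0.35 / (0.65·0.11) = 4.357.
Smallest integer k = 5.

5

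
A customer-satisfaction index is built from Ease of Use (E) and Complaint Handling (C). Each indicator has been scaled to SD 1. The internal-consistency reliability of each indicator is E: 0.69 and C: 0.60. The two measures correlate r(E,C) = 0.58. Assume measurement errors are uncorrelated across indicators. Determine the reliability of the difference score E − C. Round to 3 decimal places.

Var(E−C) = 1 + 1 − 2·0.58 = 2 − 1.16 = 0.84.
Because errors are independent across components, Cov(Tᵢ,Tⱼ) = Cov(Xᵢ,Xⱼ); the off-diagonal part of the true-score variance is the same as above.
True-score variance = [0.69 + 0.60] − 1.16 = 1.29 − 1.16 = 0.13.
Reliability = 0.13 / 0.84 = 0.155.

0.155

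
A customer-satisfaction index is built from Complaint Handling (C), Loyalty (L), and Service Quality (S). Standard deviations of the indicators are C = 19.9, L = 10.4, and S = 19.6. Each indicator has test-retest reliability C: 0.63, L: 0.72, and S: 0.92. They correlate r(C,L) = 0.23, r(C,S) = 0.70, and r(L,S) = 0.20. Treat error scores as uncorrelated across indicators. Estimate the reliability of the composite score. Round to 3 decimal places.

Var(C+L+S) = 19.9² + 10.4² + 19.6² + 2·[19.9·10.4·0.23 + 19.9·19.6·0.70 + 10.4·19.6·0.20] = 888.33 + 722.794 = 1611.12.
Under uncorrelated errors the observed covariances equal the true-score covariances, so only the own-variance terms attenuate.
True-score variance = [19.9²·0.63 + 10.4²·0.72 + 19.6²·0.92] + 722.794 = 680.789 + 722.794 = 1403.58.
Reliability = 1403.58 / 1611.12 = 0.871.

0.871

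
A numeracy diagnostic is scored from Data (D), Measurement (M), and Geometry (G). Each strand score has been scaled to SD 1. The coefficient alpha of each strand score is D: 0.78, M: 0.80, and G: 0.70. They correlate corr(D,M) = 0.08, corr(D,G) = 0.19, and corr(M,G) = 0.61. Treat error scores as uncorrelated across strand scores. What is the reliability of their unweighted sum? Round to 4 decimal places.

Var(D+M+G) = 3 + 2·[0.08 + 0.19 + 0.61] = 3 + 1.76 = 4.76.
Because errors are independent across components, Cov(Tᵢ,Tⱼ) = Cov(Xᵢ,Xⱼ); the off-diagonal part of the true-score variance is the same as above.
True-score variance = [0.78 + 0.80 + 0.70] + 1.76 = 2.28 + 1.76 = 4.04.
Reliability = 4.04 / 4.76 = 0.8487.

0.8487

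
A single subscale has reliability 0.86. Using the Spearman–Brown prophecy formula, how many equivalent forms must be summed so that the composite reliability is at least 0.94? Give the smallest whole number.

k ≥ ρ*(1−ρ₁)/(ρ₁(1−ρ*)) = 0.94·0.14 / (0.86·0.06) = 2.550.
Smallest integer k = 3.

3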